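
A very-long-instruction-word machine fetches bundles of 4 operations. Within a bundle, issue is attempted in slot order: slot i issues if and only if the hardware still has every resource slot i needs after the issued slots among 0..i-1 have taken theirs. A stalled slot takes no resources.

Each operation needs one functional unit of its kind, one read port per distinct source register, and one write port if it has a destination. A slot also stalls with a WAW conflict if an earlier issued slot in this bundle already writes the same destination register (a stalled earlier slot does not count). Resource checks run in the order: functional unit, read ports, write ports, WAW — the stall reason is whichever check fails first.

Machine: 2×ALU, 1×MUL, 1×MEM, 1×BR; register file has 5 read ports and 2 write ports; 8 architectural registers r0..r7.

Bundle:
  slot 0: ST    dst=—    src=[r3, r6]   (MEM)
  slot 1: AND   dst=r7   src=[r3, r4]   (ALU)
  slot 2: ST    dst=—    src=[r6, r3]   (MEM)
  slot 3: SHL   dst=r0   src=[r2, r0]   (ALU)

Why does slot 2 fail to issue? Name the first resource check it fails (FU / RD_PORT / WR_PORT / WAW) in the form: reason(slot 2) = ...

(0) want 1×MEM +2rd +0wr — yes → AL2|MU1|ME0|BR1|rd3|wr2
(1) want 1×ALU +2rd +1wr — yes → AL1|MU1|ME0|BR1|rd1|wr1
(2) want 1×MEM +2rd +0wr — FU → AL1|MU1|ME0|BR1|rd1|wr1
(3) want 1×ALU +2rd +1wr — RD_PORT → AL1|MU1|ME0|BR1|rd1|wr1

reason(slot 2) = FU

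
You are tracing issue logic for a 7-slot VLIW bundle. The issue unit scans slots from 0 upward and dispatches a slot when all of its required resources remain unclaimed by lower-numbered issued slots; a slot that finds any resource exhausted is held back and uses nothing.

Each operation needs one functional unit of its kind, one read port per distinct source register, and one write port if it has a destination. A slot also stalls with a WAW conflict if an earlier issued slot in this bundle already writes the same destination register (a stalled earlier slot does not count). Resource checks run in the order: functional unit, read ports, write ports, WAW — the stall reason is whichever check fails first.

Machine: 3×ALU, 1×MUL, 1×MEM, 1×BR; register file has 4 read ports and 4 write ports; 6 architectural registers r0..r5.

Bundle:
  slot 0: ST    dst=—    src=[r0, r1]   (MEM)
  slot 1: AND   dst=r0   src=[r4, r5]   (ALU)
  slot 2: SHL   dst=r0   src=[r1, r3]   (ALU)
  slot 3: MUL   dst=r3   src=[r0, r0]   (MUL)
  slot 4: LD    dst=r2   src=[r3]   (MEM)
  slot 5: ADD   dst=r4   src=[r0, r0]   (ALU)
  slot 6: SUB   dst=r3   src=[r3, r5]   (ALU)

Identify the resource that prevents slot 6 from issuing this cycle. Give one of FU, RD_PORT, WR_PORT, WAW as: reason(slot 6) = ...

reason(slot 6) = RD_PORT

#0 MEM src=r0,r1 dispatched  <A:3 Mu:1 Ld:0 B:1 rd:2 wr:4>
#1 ALU src=r4,r5 dispatched  <A:2 Mu:1 Ld:0 B:1 rd:0 wr:3>
#2 ALU src=r1,r3 held:RD_PORT  <A:2 Mu:1 Ld:0 B:1 rd:0 wr:3>
#3 MUL src=r0,r0 held:RD_PORT  <A:2 Mu:1 Ld:0 B:1 rd:0 wr:3>
#4 MEM src=r3 held:FU  <A:2 Mu:1 Ld:0 B:1 rd:0 wr:3>
#5 ALU src=r0,r0 held:RD_PORT  <A:2 Mu:1 Ld:0 B:1 rd:0 wr:3>
#6 ALU src=r3,r5 held:RD_PORT  <A:2 Mu:1 Ld:0 B:1 rd:0 wr:3>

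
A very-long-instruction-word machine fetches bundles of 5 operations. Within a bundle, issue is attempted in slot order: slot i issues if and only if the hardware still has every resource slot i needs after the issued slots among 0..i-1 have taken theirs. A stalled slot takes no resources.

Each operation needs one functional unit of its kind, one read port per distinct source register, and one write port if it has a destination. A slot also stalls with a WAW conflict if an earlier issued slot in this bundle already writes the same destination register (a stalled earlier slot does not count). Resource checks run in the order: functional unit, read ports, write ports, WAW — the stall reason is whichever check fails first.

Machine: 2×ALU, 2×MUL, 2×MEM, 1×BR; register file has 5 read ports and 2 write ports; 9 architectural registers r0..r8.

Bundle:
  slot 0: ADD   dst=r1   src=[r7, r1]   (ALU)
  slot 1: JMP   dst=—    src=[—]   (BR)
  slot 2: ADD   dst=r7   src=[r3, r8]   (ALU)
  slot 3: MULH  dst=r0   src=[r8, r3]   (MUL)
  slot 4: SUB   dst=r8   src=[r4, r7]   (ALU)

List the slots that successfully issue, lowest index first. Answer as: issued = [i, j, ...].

(0) want 1×ALU +2rd +1wr — yes → AL1|MU2|ME2|BR1|rd3|wr1
(1) want 1×BR +0rd +0wr — yes → AL1|MU2|ME2|BR0|rd3|wr1
(2) want 1×ALU +2rd +1wr — yes → AL0|MU2|ME2|BR0|rd1|wr0
(3) want 1×MUL +2rd +1wr — RD_PORT → AL0|MU2|ME2|BR0|rd1|wr0
(4) want 1×ALU +2rd +1wr — FU → AL0|MU2|ME2|BR0|rd1|wr0

issued = [0, 1, 2]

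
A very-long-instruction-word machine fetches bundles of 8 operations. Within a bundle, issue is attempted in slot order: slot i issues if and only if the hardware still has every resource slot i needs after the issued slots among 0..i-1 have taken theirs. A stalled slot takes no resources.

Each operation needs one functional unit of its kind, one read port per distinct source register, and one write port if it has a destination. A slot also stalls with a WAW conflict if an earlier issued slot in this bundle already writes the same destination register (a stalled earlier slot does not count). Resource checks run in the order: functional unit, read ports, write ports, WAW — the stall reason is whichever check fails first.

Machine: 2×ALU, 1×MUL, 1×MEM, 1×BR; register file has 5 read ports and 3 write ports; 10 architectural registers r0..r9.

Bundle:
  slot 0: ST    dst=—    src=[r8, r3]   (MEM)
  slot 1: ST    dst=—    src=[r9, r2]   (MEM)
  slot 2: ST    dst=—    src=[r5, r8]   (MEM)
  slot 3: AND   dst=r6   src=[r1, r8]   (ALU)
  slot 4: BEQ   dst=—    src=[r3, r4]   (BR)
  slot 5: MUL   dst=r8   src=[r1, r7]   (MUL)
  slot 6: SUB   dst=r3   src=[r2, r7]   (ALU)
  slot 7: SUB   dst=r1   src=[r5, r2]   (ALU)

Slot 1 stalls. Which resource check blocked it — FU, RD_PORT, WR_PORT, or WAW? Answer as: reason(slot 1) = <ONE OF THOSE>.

slot 0 (MEM): ISSUE — free A2,Mu1,Ld0,B1 rp3 wp3
slot 1 (MEM): stall FU — free A2,Mu1,Ld0,B1 rp3 wp3
slot 2 (MEM): stall FU — free A2,Mu1,Ld0,B1 rp3 wp3
slot 3 (ALU): ISSUE — free A1,Mu1,Ld0,B1 rp1 wp2
slot 4 (BR): stall RD_PORT — free A1,Mu1,Ld0,B1 rp1 wp2
slot 5 (MUL): stall RD_PORT — free A1,Mu1,Ld0,B1 rp1 wp2
slot 6 (ALU): stall RD_PORT — free A1,Mu1,Ld0,B1 rp1 wp2
slot 7 (ALU): stall RD_PORT — free A1,Mu1,Ld0,B1 rp1 wp2

reason(slot 1) = FU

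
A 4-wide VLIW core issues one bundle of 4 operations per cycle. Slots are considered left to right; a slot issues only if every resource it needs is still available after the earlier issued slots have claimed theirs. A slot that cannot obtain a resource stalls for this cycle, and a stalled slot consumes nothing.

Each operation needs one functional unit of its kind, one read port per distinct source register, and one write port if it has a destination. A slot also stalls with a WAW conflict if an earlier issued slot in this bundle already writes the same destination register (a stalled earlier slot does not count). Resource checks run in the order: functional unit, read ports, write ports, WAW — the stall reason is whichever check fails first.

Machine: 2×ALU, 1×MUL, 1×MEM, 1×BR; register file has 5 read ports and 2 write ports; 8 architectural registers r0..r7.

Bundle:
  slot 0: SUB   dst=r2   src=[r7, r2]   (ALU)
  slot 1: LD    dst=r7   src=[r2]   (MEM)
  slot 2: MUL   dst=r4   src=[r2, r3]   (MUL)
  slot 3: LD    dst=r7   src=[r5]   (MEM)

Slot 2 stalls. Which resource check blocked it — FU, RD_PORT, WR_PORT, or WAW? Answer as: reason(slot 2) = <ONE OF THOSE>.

reason(slot 2) = WR_PORT

#0 ALU src=r7,r2 dispatched  <A:1 Mu:1 Ld:1 B:1 rd:3 wr:1>
#1 MEM src=r2 dispatched  <A:1 Mu:1 Ld:0 B:1 rd:2 wr:0>
#2 MUL src=r2,r3 held:WR_PORT  <A:1 Mu:1 Ld:0 B:1 rd:2 wr:0>
#3 MEM src=r5 held:FU  <A:1 Mu:1 Ld:0 B:1 rd:2 wr:0>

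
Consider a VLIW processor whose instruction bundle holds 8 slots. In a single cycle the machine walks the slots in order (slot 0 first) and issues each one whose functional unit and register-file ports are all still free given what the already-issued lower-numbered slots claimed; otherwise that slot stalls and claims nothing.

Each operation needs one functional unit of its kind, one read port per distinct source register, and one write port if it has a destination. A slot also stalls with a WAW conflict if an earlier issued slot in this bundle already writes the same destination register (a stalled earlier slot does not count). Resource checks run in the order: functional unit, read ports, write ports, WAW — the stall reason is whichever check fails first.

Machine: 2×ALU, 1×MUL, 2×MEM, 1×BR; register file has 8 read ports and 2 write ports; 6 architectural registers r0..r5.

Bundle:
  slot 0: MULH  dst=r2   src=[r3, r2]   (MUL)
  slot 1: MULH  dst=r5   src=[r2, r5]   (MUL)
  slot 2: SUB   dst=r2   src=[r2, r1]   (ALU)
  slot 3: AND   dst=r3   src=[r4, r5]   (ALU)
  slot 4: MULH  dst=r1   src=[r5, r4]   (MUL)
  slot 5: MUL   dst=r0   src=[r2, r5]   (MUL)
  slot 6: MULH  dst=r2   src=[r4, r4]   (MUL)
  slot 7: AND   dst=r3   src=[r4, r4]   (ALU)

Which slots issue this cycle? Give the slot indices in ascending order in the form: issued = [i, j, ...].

[0] MUL needs rd=2 wr=1: ok; after: ALU=2 MUL=0 MEM=2 BR=1, R=6, W=1
[1] MUL needs rd=2 wr=1: FU; after: ALU=2 MUL=0 MEM=2 BR=1, R=6, W=1
[2] ALU needs rd=2 wr=1: WAW; after: ALU=2 MUL=0 MEM=2 BR=1, R=6, W=1
[3] ALU needs rd=2 wr=1: ok; after: ALU=1 MUL=0 MEM=2 BR=1, R=4, W=0
[4] MUL needs rd=2 wr=1: FU; after: ALU=1 MUL=0 MEM=2 BR=1, R=4, W=0
[5] MUL needs rd=2 wr=1: FU; after: ALU=1 MUL=0 MEM=2 BR=1, R=4, W=0
[6] MUL needs rd=1 wr=1: FU; after: ALU=1 MUL=0 MEM=2 BR=1, R=4, W=0
[7] ALU needs rd=1 wr=1: WR_PORT; after: ALU=1 MUL=0 MEM=2 BR=1, R=4, W=0

issued = [0, 3]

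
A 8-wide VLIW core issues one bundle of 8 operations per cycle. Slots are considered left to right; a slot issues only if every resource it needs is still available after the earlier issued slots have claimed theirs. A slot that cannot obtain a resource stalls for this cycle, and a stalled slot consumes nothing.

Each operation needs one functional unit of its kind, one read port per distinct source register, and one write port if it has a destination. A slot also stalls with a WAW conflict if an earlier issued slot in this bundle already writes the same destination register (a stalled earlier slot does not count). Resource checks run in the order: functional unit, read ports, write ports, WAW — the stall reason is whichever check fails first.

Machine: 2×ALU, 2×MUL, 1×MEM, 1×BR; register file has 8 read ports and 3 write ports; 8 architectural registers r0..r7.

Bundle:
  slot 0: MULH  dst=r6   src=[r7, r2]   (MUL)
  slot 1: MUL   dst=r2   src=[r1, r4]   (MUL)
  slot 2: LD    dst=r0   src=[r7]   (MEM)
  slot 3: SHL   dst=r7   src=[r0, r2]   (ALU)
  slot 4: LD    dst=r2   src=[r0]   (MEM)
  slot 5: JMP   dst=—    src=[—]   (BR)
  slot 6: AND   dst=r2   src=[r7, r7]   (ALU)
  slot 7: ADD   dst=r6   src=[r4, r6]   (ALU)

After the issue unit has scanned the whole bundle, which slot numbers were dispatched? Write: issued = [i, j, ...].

  0. MUL→r6 ⇒ go  {2A/1Mu/1Ld/1B | 6r 2w}
  1. MUL→r2 ⇒ go  {2A/0Mu/1Ld/1B | 4r 1w}
  2. MEM→r0 ⇒ go  {2A/0Mu/0Ld/1B | 3r 0w}
  3. ALU→r7 ⇒ no(WR_PORT)  {2A/0Mu/0Ld/1B | 3r 0w}
  4. MEM→r2 ⇒ no(FU)  {2A/0Mu/0Ld/1B | 3r 0w}
  5. BR ⇒ go  {2A/0Mu/0Ld/0B | 3r 0w}
  6. ALU→r2 ⇒ no(WR_PORT)  {2A/0Mu/0Ld/0B | 3r 0w}
  7. ALU→r6 ⇒ no(WR_PORT)  {2A/0Mu/0Ld/0B | 3r 0w}

issued = [0, 1, 2, 5]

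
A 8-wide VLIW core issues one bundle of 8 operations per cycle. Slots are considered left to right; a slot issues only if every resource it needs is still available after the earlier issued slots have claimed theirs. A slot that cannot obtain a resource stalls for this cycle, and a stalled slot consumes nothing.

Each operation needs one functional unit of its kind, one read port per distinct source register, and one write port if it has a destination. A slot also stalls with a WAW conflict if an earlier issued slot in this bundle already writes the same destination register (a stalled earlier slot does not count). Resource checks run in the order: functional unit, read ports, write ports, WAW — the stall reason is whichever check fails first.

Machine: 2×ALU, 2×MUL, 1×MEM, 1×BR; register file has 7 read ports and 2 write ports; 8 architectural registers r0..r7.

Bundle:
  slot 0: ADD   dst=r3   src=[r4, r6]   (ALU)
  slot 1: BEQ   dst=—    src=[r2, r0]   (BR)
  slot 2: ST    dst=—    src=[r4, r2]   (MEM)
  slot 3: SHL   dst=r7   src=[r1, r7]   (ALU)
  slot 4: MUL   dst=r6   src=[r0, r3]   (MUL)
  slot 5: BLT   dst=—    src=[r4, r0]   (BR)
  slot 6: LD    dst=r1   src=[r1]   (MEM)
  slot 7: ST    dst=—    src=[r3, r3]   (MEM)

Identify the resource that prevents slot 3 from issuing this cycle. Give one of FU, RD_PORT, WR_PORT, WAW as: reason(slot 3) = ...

reason(slot 3) = RD_PORT

#0 ALU src=r4,r6 dispatched  <A:1 Mu:2 Ld:1 B:1 rd:5 wr:1>
#1 BR src=r2,r0 dispatched  <A:1 Mu:2 Ld:1 B:0 rd:3 wr:1>
#2 MEM src=r4,r2 dispatched  <A:1 Mu:2 Ld:0 B:0 rd:1 wr:1>
#3 ALU src=r1,r7 held:RD_PORT  <A:1 Mu:2 Ld:0 B:0 rd:1 wr:1>
#4 MUL src=r0,r3 held:RD_PORT  <A:1 Mu:2 Ld:0 B:0 rd:1 wr:1>
#5 BR src=r4,r0 held:FU  <A:1 Mu:2 Ld:0 B:0 rd:1 wr:1>
#6 MEM src=r1 held:FU  <A:1 Mu:2 Ld:0 B:0 rd:1 wr:1>
#7 MEM src=r3,r3 held:FU  <A:1 Mu:2 Ld:0 B:0 rd:1 wr:1>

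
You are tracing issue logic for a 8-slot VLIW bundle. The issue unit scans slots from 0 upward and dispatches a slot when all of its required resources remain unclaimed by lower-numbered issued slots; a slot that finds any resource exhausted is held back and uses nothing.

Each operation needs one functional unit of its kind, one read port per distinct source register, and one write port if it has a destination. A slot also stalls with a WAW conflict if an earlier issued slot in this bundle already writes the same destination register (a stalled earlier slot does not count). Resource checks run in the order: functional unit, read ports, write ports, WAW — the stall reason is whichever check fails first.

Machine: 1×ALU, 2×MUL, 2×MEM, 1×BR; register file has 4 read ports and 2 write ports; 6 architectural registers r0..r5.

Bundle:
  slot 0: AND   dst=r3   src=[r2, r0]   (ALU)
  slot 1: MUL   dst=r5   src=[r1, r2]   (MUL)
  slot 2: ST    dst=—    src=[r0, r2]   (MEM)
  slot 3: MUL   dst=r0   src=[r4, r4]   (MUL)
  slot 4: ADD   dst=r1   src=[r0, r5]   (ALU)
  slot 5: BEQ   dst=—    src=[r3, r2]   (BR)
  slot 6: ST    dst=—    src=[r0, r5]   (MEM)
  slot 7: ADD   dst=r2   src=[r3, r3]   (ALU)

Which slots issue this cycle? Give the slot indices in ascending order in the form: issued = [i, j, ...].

issued = [0, 1]

slot 0 (ALU): ISSUE — free A0,Mu2,Ld2,B1 rp2 wp1
slot 1 (MUL): ISSUE — free A0,Mu1,Ld2,B1 rp0 wp0
slot 2 (MEM): stall RD_PORT — free A0,Mu1,Ld2,B1 rp0 wp0
slot 3 (MUL): stall RD_PORT — free A0,Mu1,Ld2,B1 rp0 wp0
slot 4 (ALU): stall FU — free A0,Mu1,Ld2,B1 rp0 wp0
slot 5 (BR): stall RD_PORT — free A0,Mu1,Ld2,B1 rp0 wp0
slot 6 (MEM): stall RD_PORT — free A0,Mu1,Ld2,B1 rp0 wp0
slot 7 (ALU): stall FU — free A0,Mu1,Ld2,B1 rp0 wp0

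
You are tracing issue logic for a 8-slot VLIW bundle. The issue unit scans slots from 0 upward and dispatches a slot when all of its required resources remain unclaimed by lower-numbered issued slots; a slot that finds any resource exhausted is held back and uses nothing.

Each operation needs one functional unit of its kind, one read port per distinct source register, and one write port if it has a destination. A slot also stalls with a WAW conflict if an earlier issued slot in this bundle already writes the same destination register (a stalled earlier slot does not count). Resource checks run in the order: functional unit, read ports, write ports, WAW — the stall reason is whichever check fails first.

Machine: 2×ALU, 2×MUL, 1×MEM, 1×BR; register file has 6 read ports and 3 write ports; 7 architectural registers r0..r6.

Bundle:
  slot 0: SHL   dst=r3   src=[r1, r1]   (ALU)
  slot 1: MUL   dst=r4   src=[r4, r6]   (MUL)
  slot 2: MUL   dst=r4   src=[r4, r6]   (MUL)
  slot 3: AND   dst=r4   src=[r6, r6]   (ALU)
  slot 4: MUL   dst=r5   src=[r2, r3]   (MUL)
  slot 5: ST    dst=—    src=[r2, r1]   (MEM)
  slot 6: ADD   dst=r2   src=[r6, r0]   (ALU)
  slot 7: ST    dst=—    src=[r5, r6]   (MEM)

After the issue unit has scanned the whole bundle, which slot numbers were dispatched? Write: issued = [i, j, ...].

issued = [0, 1, 4]

[0] ALU needs rd=1 wr=1: ok; after: ALU=1 MUL=2 MEM=1 BR=1, R=5, W=2
[1] MUL needs rd=2 wr=1: ok; after: ALU=1 MUL=1 MEM=1 BR=1, R=3, W=1
[2] MUL needs rd=2 wr=1: WAW; after: ALU=1 MUL=1 MEM=1 BR=1, R=3, W=1
[3] ALU needs rd=1 wr=1: WAW; after: ALU=1 MUL=1 MEM=1 BR=1, R=3, W=1
[4] MUL needs rd=2 wr=1: ok; after: ALU=1 MUL=0 MEM=1 BR=1, R=1, W=0
[5] MEM needs rd=2 wr=0: RD_PORT; after: ALU=1 MUL=0 MEM=1 BR=1, R=1, W=0
[6] ALU needs rd=2 wr=1: RD_PORT; after: ALU=1 MUL=0 MEM=1 BR=1, R=1, W=0
[7] MEM needs rd=2 wr=0: RD_PORT; after: ALU=1 MUL=0 MEM=1 BR=1, R=1, W=0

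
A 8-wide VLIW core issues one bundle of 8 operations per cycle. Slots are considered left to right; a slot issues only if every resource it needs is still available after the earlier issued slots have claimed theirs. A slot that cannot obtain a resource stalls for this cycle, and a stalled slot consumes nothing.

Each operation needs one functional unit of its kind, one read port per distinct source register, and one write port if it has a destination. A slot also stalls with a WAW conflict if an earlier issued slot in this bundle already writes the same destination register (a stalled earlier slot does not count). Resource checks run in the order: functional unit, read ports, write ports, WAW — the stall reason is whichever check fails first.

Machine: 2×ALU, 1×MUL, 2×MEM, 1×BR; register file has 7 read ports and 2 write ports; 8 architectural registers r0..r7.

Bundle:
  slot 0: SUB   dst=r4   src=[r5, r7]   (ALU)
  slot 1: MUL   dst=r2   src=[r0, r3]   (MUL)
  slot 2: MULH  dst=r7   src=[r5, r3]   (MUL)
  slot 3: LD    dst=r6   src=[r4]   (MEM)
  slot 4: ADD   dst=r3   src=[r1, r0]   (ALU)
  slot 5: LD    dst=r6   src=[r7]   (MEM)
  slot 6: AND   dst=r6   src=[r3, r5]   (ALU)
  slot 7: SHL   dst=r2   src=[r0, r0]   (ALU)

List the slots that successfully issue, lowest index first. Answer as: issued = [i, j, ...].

slot 0 (ALU): ISSUE — free A1,Mu1,Ld2,B1 rp5 wp1
slot 1 (MUL): ISSUE — free A1,Mu0,Ld2,B1 rp3 wp0
slot 2 (MUL): stall FU — free A1,Mu0,Ld2,B1 rp3 wp0
slot 3 (MEM): stall WR_PORT — free A1,Mu0,Ld2,B1 rp3 wp0
slot 4 (ALU): stall WR_PORT — free A1,Mu0,Ld2,B1 rp3 wp0
slot 5 (MEM): stall WR_PORT — free A1,Mu0,Ld2,B1 rp3 wp0
slot 6 (ALU): stall WR_PORT — free A1,Mu0,Ld2,B1 rp3 wp0
slot 7 (ALU): stall WR_PORT — free A1,Mu0,Ld2,B1 rp3 wp0

issued = [0, 1]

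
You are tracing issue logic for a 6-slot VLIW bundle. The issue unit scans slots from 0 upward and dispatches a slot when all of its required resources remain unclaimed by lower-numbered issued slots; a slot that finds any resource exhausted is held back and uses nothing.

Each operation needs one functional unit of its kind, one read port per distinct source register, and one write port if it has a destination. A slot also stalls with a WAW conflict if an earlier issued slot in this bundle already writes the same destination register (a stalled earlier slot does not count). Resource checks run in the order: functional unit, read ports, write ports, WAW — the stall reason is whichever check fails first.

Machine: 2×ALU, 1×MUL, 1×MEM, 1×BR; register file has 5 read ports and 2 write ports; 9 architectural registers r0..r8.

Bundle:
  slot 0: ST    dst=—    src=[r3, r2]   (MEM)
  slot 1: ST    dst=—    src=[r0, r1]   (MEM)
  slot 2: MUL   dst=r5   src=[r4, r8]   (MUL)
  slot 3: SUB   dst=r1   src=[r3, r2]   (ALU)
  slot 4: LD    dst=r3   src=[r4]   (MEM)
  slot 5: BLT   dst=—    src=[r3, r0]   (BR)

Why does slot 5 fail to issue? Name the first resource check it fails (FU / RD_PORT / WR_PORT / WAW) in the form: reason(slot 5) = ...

(0) want 1×MEM +2rd +0wr — yes → AL2|MU1|ME0|BR1|rd3|wr2
(1) want 1×MEM +2rd +0wr — FU → AL2|MU1|ME0|BR1|rd3|wr2
(2) want 1×MUL +2rd +1wr — yes → AL2|MU0|ME0|BR1|rd1|wr1
(3) want 1×ALU +2rd +1wr — RD_PORT → AL2|MU0|ME0|BR1|rd1|wr1
(4) want 1×MEM +1rd +1wr — FU → AL2|MU0|ME0|BR1|rd1|wr1
(5) want 1×BR +2rd +0wr — RD_PORT → AL2|MU0|ME0|BR1|rd1|wr1

reason(slot 5) = RD_PORT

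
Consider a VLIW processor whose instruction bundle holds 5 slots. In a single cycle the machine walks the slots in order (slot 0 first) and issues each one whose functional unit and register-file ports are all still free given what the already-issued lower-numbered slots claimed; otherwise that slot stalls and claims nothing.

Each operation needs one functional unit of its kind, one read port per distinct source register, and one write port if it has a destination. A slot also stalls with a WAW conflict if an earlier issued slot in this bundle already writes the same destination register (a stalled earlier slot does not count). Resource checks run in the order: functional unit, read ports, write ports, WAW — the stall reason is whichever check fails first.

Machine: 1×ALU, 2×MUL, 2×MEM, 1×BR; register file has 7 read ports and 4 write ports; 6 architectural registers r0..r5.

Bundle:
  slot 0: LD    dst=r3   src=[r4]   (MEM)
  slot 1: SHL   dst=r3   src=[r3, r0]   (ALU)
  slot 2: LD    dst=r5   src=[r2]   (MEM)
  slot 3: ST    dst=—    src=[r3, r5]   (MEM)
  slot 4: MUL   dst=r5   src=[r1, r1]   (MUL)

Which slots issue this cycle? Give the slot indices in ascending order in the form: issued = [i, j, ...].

issued = [0, 2]

(0) want 1×MEM +1rd +1wr — yes → AL1|MU2|ME1|BR1|rd6|wr3
(1) want 1×ALU +2rd +1wr — WAW → AL1|MU2|ME1|BR1|rd6|wr3
(2) want 1×MEM +1rd +1wr — yes → AL1|MU2|ME0|BR1|rd5|wr2
(3) want 1×MEM +2rd +0wr — FU → AL1|MU2|ME0|BR1|rd5|wr2
(4) want 1×MUL +1rd +1wr — WAW → AL1|MU2|ME0|BR1|rd5|wr2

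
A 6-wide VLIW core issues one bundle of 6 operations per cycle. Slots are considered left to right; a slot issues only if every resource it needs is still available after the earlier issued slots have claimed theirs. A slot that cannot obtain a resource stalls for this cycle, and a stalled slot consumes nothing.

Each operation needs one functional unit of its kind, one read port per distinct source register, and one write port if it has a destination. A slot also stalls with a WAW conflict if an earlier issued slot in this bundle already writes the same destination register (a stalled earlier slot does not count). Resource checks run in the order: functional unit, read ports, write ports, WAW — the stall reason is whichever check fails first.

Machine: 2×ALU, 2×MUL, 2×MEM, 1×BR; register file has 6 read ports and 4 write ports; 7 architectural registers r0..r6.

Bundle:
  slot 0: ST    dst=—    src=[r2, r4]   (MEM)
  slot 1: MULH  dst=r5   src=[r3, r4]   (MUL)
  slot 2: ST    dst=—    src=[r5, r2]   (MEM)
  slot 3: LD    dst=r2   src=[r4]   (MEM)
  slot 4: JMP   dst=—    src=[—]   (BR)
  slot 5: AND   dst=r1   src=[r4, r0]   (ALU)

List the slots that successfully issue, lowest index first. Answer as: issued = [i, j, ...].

  0. MEM ⇒ go  {2A/2Mu/1Ld/1B | 4r 4w}
  1. MUL→r5 ⇒ go  {2A/1Mu/1Ld/1B | 2r 3w}
  2. MEM ⇒ go  {2A/1Mu/0Ld/1B | 0r 3w}
  3. MEM→r2 ⇒ no(FU)  {2A/1Mu/0Ld/1B | 0r 3w}
  4. BR ⇒ go  {2A/1Mu/0Ld/0B | 0r 3w}
  5. ALU→r1 ⇒ no(RD_PORT)  {2A/1Mu/0Ld/0B | 0r 3w}

issued = [0, 1, 2, 4]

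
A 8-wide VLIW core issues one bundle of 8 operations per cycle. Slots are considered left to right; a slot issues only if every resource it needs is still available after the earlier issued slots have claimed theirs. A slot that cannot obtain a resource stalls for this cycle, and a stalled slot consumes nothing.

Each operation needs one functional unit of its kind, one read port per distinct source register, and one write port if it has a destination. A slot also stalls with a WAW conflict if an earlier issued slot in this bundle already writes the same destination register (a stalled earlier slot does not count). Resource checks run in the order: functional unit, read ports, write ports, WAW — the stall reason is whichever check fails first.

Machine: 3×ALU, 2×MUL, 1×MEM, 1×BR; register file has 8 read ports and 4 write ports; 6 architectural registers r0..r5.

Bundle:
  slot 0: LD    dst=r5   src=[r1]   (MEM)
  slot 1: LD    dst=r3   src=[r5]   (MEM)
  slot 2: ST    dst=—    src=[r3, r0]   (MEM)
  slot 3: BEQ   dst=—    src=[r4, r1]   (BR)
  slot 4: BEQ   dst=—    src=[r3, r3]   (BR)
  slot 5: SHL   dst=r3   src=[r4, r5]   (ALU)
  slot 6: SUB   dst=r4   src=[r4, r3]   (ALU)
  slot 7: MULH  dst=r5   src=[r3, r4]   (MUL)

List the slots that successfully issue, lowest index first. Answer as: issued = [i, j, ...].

#0 MEM src=r1 dispatched  <A:3 Mu:2 Ld:0 B:1 rd:7 wr:3>
#1 MEM src=r5 held:FU  <A:3 Mu:2 Ld:0 B:1 rd:7 wr:3>
#2 MEM src=r3,r0 held:FU  <A:3 Mu:2 Ld:0 B:1 rd:7 wr:3>
#3 BR src=r4,r1 dispatched  <A:3 Mu:2 Ld:0 B:0 rd:5 wr:3>
#4 BR src=r3,r3 held:FU  <A:3 Mu:2 Ld:0 B:0 rd:5 wr:3>
#5 ALU src=r4,r5 dispatched  <A:2 Mu:2 Ld:0 B:0 rd:3 wr:2>
#6 ALU src=r4,r3 dispatched  <A:1 Mu:2 Ld:0 B:0 rd:1 wr:1>
#7 MUL src=r3,r4 held:RD_PORT  <A:1 Mu:2 Ld:0 B:0 rd:1 wr:1>

issued = [0, 3, 5, 6]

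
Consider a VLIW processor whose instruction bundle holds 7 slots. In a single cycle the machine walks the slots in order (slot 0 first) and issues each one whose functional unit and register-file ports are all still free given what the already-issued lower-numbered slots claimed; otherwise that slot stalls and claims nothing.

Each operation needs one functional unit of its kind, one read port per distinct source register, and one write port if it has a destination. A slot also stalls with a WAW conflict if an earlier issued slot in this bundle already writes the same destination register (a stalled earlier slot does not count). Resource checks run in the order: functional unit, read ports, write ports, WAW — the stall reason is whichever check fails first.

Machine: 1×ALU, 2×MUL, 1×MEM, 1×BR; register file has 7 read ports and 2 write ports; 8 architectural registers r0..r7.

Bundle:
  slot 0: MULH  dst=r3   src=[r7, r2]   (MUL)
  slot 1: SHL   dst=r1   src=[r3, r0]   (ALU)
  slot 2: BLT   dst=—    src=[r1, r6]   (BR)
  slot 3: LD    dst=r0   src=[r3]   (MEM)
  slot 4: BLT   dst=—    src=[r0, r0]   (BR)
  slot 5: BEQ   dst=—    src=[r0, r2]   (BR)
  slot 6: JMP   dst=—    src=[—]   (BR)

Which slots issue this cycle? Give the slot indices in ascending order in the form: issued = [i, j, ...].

slot 0 (MUL): ISSUE — free A1,Mu1,Ld1,B1 rp5 wp1
slot 1 (ALU): ISSUE — free A0,Mu1,Ld1,B1 rp3 wp0
slot 2 (BR): ISSUE — free A0,Mu1,Ld1,B0 rp1 wp0
slot 3 (MEM): stall WR_PORT — free A0,Mu1,Ld1,B0 rp1 wp0
slot 4 (BR): stall FU — free A0,Mu1,Ld1,B0 rp1 wp0
slot 5 (BR): stall FU — free A0,Mu1,Ld1,B0 rp1 wp0
slot 6 (BR): stall FU — free A0,Mu1,Ld1,B0 rp1 wp0

issued = [0, 1, 2]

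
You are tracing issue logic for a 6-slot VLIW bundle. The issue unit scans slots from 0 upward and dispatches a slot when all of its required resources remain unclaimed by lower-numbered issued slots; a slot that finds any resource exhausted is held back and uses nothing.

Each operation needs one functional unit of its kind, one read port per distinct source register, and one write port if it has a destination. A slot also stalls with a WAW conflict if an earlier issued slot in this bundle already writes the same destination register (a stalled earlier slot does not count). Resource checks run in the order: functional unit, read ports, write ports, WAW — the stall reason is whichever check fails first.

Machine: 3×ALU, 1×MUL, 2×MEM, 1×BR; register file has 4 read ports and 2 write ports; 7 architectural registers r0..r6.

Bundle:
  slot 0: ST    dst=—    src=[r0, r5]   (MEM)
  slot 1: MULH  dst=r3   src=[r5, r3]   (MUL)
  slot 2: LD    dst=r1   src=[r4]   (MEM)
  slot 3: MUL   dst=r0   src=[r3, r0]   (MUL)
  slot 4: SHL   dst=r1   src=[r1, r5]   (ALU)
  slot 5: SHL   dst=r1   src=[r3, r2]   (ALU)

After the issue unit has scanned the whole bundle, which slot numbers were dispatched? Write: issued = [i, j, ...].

issued = [0, 1]

#0 MEM src=r0,r5 dispatched  <A:3 Mu:1 Ld:1 B:1 rd:2 wr:2>
#1 MUL src=r5,r3 dispatched  <A:3 Mu:0 Ld:1 B:1 rd:0 wr:1>
#2 MEM src=r4 held:RD_PORT  <A:3 Mu:0 Ld:1 B:1 rd:0 wr:1>
#3 MUL src=r3,r0 held:FU  <A:3 Mu:0 Ld:1 B:1 rd:0 wr:1>
#4 ALU src=r1,r5 held:RD_PORT  <A:3 Mu:0 Ld:1 B:1 rd:0 wr:1>
#5 ALU src=r3,r2 held:RD_PORT  <A:3 Mu:0 Ld:1 B:1 rd:0 wr:1>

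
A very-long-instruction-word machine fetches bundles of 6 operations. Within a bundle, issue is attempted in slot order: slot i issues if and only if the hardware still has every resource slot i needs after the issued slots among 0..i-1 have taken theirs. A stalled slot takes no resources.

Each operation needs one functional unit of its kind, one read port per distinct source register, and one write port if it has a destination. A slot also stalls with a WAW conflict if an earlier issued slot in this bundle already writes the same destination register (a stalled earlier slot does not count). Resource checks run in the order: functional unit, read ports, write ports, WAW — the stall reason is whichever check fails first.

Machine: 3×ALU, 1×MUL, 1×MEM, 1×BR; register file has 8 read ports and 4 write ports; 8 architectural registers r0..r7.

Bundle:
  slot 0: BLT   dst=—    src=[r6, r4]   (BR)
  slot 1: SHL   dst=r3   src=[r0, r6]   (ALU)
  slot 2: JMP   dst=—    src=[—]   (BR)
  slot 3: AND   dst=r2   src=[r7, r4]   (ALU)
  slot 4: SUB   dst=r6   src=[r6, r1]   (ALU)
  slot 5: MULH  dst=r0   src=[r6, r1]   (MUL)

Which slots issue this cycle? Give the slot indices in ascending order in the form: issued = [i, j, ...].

[0] BR needs rd=2 wr=0: ok; after: ALU=3 MUL=1 MEM=1 BR=0, R=6, W=4
[1] ALU needs rd=2 wr=1: ok; after: ALU=2 MUL=1 MEM=1 BR=0, R=4, W=3
[2] BR needs rd=0 wr=0: FU; after: ALU=2 MUL=1 MEM=1 BR=0, R=4, W=3
[3] ALU needs rd=2 wr=1: ok; after: ALU=1 MUL=1 MEM=1 BR=0, R=2, W=2
[4] ALU needs rd=2 wr=1: ok; after: ALU=0 MUL=1 MEM=1 BR=0, R=0, W=1
[5] MUL needs rd=2 wr=1: RD_PORT; after: ALU=0 MUL=1 MEM=1 BR=0, R=0, W=1

issued = [0, 1, 3, 4]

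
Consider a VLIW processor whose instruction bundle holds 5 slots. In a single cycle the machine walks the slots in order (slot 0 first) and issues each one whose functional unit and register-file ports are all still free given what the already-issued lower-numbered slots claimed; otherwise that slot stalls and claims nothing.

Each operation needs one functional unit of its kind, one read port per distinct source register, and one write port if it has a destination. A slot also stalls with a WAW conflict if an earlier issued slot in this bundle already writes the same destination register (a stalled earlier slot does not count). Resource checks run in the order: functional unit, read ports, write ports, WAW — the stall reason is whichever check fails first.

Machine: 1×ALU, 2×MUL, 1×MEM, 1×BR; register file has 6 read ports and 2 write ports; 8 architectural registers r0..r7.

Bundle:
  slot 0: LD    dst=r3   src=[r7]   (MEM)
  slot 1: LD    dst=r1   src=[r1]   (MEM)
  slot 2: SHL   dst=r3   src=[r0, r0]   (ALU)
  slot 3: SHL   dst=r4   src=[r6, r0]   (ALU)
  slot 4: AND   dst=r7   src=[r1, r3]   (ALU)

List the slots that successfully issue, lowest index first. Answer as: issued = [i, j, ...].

#0 MEM src=r7 dispatched  <A:1 Mu:2 Ld:0 B:1 rd:5 wr:1>
#1 MEM src=r1 held:FU  <A:1 Mu:2 Ld:0 B:1 rd:5 wr:1>
#2 ALU src=r0,r0 held:WAW  <A:1 Mu:2 Ld:0 B:1 rd:5 wr:1>
#3 ALU src=r6,r0 dispatched  <A:0 Mu:2 Ld:0 B:1 rd:3 wr:0>
#4 ALU src=r1,r3 held:FU  <A:0 Mu:2 Ld:0 B:1 rd:3 wr:0>

issued = [0, 3]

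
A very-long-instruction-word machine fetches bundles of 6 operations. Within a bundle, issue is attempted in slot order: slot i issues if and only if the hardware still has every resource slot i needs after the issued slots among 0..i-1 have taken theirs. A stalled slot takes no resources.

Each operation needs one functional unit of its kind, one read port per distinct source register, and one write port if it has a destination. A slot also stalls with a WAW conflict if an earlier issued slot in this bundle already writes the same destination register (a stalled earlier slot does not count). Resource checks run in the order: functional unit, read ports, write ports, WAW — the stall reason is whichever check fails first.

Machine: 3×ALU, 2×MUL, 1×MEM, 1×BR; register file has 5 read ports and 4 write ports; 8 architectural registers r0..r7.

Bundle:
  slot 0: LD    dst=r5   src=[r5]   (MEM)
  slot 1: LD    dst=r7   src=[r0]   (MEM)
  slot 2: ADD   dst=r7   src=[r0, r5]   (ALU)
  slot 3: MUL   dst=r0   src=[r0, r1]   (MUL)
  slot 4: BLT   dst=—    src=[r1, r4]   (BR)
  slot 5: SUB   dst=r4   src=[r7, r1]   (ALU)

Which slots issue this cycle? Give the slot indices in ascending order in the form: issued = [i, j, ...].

issued = [0, 2, 3]

slot 0 (MEM): ISSUE — free A3,Mu2,Ld0,B1 rp4 wp3
slot 1 (MEM): stall FU — free A3,Mu2,Ld0,B1 rp4 wp3
slot 2 (ALU): ISSUE — free A2,Mu2,Ld0,B1 rp2 wp2
slot 3 (MUL): ISSUE — free A2,Mu1,Ld0,B1 rp0 wp1
slot 4 (BR): stall RD_PORT — free A2,Mu1,Ld0,B1 rp0 wp1
slot 5 (ALU): stall RD_PORT — free A2,Mu1,Ld0,B1 rp0 wp1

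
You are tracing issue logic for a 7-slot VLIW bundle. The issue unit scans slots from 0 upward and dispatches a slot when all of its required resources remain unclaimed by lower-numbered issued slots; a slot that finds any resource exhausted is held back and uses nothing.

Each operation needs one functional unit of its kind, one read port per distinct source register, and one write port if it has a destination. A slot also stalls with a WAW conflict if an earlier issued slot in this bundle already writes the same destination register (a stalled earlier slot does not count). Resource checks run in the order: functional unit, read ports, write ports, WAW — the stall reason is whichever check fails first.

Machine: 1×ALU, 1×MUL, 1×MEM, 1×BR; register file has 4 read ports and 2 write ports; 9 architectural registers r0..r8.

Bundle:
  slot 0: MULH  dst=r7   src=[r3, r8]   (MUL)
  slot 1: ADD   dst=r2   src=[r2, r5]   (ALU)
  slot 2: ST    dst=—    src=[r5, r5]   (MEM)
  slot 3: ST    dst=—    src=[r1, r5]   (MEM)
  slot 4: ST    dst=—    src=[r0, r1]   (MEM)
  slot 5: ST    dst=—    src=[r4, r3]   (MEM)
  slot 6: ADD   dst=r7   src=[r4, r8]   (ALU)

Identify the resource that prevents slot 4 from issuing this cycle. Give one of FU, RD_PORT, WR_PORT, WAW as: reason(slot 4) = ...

reason(slot 4) = RD_PORT

  0. MUL→r7 ⇒ go  {1A/0Mu/1Ld/1B | 2r 1w}
  1. ALU→r2 ⇒ go  {0A/0Mu/1Ld/1B | 0r 0w}
  2. MEM ⇒ no(RD_PORT)  {0A/0Mu/1Ld/1B | 0r 0w}
  3. MEM ⇒ no(RD_PORT)  {0A/0Mu/1Ld/1B | 0r 0w}
  4. MEM ⇒ no(RD_PORT)  {0A/0Mu/1Ld/1B | 0r 0w}
  5. MEM ⇒ no(RD_PORT)  {0A/0Mu/1Ld/1B | 0r 0w}
  6. ALU→r7 ⇒ no(FU)  {0A/0Mu/1Ld/1B | 0r 0w}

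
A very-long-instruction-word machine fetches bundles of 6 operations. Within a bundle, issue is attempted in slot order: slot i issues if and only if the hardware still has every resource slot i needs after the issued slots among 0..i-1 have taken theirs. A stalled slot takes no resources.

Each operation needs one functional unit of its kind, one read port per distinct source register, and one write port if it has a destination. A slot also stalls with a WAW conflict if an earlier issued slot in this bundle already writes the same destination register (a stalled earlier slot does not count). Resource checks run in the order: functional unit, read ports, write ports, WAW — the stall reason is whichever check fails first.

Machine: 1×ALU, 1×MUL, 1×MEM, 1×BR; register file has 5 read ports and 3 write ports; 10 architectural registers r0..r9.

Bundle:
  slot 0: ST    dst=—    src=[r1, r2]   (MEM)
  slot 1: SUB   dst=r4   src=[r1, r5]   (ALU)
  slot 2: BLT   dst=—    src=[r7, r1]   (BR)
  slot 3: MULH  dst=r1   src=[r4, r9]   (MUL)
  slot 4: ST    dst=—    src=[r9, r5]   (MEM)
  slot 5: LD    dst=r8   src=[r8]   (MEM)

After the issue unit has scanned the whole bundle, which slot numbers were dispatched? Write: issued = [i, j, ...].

issued = [0, 1]

slot 0 (MEM): ISSUE — free A1,Mu1,Ld0,B1 rp3 wp3
slot 1 (ALU): ISSUE — free A0,Mu1,Ld0,B1 rp1 wp2
slot 2 (BR): stall RD_PORT — free A0,Mu1,Ld0,B1 rp1 wp2
slot 3 (MUL): stall RD_PORT — free A0,Mu1,Ld0,B1 rp1 wp2
slot 4 (MEM): stall FU — free A0,Mu1,Ld0,B1 rp1 wp2
slot 5 (MEM): stall FU — free A0,Mu1,Ld0,B1 rp1 wp2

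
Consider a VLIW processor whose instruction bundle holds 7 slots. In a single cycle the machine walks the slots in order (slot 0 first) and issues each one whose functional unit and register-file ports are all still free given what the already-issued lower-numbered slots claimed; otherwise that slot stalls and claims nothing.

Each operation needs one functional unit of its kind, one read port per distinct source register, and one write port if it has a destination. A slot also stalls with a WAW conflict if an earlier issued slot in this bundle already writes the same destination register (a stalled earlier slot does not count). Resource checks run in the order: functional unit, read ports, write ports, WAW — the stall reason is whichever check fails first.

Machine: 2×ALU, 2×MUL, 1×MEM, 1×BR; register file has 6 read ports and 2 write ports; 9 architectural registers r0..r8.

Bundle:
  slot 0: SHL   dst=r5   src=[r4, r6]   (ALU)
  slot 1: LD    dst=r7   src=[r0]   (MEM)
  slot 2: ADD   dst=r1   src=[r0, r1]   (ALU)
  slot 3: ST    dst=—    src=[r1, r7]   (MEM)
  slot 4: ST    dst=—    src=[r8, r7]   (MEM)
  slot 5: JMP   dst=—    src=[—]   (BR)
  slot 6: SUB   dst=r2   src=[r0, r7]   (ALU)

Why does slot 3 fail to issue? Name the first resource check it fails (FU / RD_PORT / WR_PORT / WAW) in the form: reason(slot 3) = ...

(0) want 1×ALU +2rd +1wr — yes → AL1|MU2|ME1|BR1|rd4|wr1
(1) want 1×MEM +1rd +1wr — yes → AL1|MU2|ME0|BR1|rd3|wr0
(2) want 1×ALU +2rd +1wr — WR_PORT → AL1|MU2|ME0|BR1|rd3|wr0
(3) want 1×MEM +2rd +0wr — FU → AL1|MU2|ME0|BR1|rd3|wr0
(4) want 1×MEM +2rd +0wr — FU → AL1|MU2|ME0|BR1|rd3|wr0
(5) want 1×BR +0rd +0wr — yes → AL1|MU2|ME0|BR0|rd3|wr0
(6) want 1×ALU +2rd +1wr — WR_PORT → AL1|MU2|ME0|BR0|rd3|wr0

reason(slot 3) = FU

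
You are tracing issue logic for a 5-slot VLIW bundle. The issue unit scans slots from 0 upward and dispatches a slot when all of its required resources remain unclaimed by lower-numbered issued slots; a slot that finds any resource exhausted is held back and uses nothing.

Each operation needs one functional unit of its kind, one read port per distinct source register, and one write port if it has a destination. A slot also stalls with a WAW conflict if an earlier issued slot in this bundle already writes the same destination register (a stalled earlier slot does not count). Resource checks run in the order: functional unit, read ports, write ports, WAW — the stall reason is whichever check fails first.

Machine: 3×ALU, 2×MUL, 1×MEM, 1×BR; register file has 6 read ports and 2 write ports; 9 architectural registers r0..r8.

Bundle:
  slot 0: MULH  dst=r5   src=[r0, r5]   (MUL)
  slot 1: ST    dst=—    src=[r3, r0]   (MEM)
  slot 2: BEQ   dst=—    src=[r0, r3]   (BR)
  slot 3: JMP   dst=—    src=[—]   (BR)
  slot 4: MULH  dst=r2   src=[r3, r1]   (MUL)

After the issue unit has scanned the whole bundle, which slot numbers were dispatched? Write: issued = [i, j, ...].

#0 MUL src=r0,r5 dispatched  <A:3 Mu:1 Ld:1 B:1 rd:4 wr:1>
#1 MEM src=r3,r0 dispatched  <A:3 Mu:1 Ld:0 B:1 rd:2 wr:1>
#2 BR src=r0,r3 dispatched  <A:3 Mu:1 Ld:0 B:0 rd:0 wr:1>
#3 BR src=- held:FU  <A:3 Mu:1 Ld:0 B:0 rd:0 wr:1>
#4 MUL src=r3,r1 held:RD_PORT  <A:3 Mu:1 Ld:0 B:0 rd:0 wr:1>

issued = [0, 1, 2]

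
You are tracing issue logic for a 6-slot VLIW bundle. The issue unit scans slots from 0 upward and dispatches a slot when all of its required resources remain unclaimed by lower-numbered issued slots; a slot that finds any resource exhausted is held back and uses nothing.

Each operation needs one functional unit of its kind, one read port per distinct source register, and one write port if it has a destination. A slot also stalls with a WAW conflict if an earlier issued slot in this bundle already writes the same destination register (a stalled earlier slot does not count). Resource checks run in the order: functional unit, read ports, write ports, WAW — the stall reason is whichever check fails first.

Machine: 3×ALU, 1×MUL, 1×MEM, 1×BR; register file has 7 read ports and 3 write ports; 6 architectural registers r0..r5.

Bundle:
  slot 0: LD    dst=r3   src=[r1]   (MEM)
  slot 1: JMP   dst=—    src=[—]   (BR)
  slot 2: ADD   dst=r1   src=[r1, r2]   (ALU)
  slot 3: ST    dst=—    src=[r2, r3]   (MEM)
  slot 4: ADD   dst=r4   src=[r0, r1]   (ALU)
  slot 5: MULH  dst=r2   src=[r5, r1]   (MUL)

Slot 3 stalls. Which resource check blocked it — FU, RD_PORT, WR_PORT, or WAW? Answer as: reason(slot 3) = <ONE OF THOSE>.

slot 0 (MEM): ISSUE — free A3,Mu1,Ld0,B1 rp6 wp2
slot 1 (BR): ISSUE — free A3,Mu1,Ld0,B0 rp6 wp2
slot 2 (ALU): ISSUE — free A2,Mu1,Ld0,B0 rp4 wp1
slot 3 (MEM): stall FU — free A2,Mu1,Ld0,B0 rp4 wp1
slot 4 (ALU): ISSUE — free A1,Mu1,Ld0,B0 rp2 wp0
slot 5 (MUL): stall WR_PORT — free A1,Mu1,Ld0,B0 rp2 wp0

reason(slot 3) = FU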